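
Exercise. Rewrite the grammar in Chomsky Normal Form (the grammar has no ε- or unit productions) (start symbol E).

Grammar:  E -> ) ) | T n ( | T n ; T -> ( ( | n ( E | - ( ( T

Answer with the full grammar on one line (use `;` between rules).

E -> X1 X1 | T Y1 | T X2; T -> X3 X3 | X2 Y2 | X4 Y3; X1 -> ); X2 -> n; X3 -> (; X4 -> -; Y1 -> X2 X3; Y2 -> X3 E; Y3 -> X3 Y4; Y4 -> X3 T

Introduce a nonterminal for each terminal appearing in a rule of length ≥ 2: X1 → ), X2 → n, X3 → (, X4 → -.
Binarize each right-hand side of length ≥ 3 by chaining fresh nonterminals (Y1, Y2, …): affected rules were E → T X2 X3; T → X2 X3 E; T → X4 X3 X3 T.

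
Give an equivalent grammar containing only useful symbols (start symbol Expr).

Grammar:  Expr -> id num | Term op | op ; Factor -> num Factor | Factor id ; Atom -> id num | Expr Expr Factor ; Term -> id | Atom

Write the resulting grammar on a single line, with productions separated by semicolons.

Expr -> id num | Term op | op; Atom -> id num; Term -> id | Atom

Generating nonterminals: {Atom, Expr, Term}.
Reachable from Expr after that: {Atom, Expr, Term}.
Removed useless symbols: {Factor} and every production mentioning them.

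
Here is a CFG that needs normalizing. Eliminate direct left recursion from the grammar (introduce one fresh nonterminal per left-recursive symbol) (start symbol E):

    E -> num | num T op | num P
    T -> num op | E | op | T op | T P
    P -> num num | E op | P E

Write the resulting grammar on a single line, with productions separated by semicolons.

E -> num | num T op | num P; T -> num op T' | E T' | op T'; P -> num num P' | E op P'; T' -> op T' | P T' | ε; P' -> E P' | ε

Left recursion appears on T, P.
For T: α = {op, P}, β = {num op, E, op}. Rewrite as T → β T' and T' → α T' | ε.
For P: α = {E}, β = {num num, E op}. Rewrite as P → β P' and P' → α P' | ε.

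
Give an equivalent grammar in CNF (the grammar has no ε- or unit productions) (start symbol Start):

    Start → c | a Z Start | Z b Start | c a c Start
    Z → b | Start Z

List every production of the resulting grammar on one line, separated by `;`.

Start → c | X1 Y1 | Z Y2 | X3 Y3; Z → b | Start Z; X1 → a; X2 → b; X3 → c; Y1 → Z Start; Y2 → X2 Start; Y3 → X1 Y4; Y4 → X3 Start

Introduce a nonterminal for each terminal appearing in a rule of length ≥ 2: X1 → a, X2 → b, X3 → c.
Binarize each right-hand side of length ≥ 3 by chaining fresh nonterminals (Y1, Y2, …): affected rules were Start → X1 Z Start; Start → Z X2 Start; Start → X3 X1 X3 Start.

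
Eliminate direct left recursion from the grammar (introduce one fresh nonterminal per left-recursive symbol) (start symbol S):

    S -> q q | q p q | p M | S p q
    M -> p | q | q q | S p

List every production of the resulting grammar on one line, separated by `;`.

S -> q q S' | q p q S' | p M S'; M -> p | q | q q | S p; S' -> p q S' | epsilon

Left recursion appears on S.
For S: α = {p q}, β = {q q, q p q, p M}. Rewrite as S → β S' and S' → α S' | ε.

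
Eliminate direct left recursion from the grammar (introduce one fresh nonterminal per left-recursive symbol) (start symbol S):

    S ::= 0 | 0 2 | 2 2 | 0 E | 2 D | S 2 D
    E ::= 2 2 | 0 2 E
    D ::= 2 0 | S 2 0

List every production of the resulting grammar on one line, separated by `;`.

S ::= 0 S' | 0 2 S' | 2 2 S' | 0 E S' | 2 D S'; E ::= 2 2 | 0 2 E; D ::= 2 0 | S 2 0; S' ::= 2 D S' | ε

Left recursion appears on S.
For S: α = {2 D}, β = {0, 0 2, 2 2, 0 E, 2 D}. Rewrite as S → β S' and S' → α S' | ε.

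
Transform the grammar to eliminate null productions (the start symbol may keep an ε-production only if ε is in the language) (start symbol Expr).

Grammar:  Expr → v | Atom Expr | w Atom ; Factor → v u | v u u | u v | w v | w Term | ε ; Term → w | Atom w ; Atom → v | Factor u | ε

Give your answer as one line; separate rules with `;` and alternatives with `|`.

Nullable nonterminals: {Atom, Factor}.
ε ∉ L(G), so no ε-production is kept.
For each production, add variants omitting each subset of nullable occurrences: Expr → w Atom gives w Atom | w. Atom → Factor u gives Factor u | u.

Expr → v | Atom Expr | w Atom | w; Factor → v u | v u u | u v | w v | w Term; Term → w | Atom w; Atom → v | Factor u | u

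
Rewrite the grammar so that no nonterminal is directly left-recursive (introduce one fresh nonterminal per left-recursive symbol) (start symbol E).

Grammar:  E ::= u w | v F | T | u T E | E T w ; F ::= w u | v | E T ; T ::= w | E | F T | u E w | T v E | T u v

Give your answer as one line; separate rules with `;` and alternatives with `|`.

E ::= u w E' | v F E' | T E' | u T E E'; F ::= w u | v | E T; T ::= w T' | E T' | F T T' | u E w T'; E' ::= T w E' | eps; T' ::= v E T' | u v T' | eps

Left recursion appears on E, T.
For E: α = {T w}, β = {u w, v F, T, u T E}. Rewrite as E → β E' and E' → α E' | ε.
For T: α = {v E, u v}, β = {w, E, F T, u E w}. Rewrite as T → β T' and T' → α T' | ε.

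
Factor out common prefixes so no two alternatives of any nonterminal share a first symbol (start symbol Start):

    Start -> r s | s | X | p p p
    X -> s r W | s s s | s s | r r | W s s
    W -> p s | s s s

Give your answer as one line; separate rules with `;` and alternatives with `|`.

Start -> r s | s | X | p p p; X -> r r | W s s | s X1; W -> p s | s s s; X1 -> r W | s X11; X11 -> s | ε

X has alternatives sharing prefix 's': factor to X → s X1 with X1 → r W | s s | s.
X1 has alternatives sharing prefix 's': factor to X1 → s X11 with X11 → s | ε.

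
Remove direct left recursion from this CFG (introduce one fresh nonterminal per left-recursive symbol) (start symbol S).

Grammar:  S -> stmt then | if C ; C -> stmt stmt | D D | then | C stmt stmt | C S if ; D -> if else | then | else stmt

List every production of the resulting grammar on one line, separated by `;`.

S -> stmt then | if C; C -> stmt stmt C' | D D C' | then C'; D -> if else | then | else stmt; C' -> stmt stmt C' | S if C' | ε

Left recursion appears on C.
For C: α = {stmt stmt, S if}, β = {stmt stmt, D D, then}. Rewrite as C → β C' and C' → α C' | ε.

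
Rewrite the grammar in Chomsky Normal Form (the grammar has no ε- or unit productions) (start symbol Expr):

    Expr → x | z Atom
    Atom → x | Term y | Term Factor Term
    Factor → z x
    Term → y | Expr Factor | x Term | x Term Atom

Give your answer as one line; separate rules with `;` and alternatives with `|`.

Introduce a nonterminal for each terminal appearing in a rule of length ≥ 2: X1 → z, X2 → y, X3 → x.
Binarize each right-hand side of length ≥ 3 by chaining fresh nonterminals (Y1, Y2, …): affected rules were Atom → Term Factor Term; Term → X3 Term Atom.

Expr → x | X1 Atom; Atom → x | Term X2 | Term Y1; Factor → X1 X3; Term → y | Expr Factor | X3 Term | X3 Y2; X1 → z; X2 → y; X3 → x; Y1 → Factor Term; Y2 → Term Atom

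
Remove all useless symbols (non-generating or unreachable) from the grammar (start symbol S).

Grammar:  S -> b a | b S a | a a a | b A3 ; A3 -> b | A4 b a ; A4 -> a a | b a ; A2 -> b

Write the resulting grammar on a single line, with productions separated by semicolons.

S -> b a | b S a | a a a | b A3; A3 -> b | A4 b a; A4 -> a a | b a

Generating nonterminals: {A2, A3, A4, S}.
Reachable from S after that: {A3, A4, S}.
Removed useless symbols: {A2} and every production mentioning them.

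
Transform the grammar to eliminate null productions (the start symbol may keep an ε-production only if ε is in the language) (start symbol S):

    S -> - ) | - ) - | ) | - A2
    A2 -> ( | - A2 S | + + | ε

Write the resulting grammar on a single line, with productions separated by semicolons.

The nullable symbols are {A2}.
ε ∉ L(G), so no ε-production is kept.
For each production, add variants omitting each subset of nullable occurrences: S → - A2 gives - A2 | -. A2 → - A2 S gives - A2 S | - S.

S -> - ) | - ) - | ) | - A2 | -; A2 -> ( | - A2 S | - S | + +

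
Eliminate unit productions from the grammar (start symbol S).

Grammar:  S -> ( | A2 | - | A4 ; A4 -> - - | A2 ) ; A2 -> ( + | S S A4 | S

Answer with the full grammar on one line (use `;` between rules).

S -> - - | A2 ) | ( + | S S A4 | ( | -; A4 -> - - | A2 ); A2 -> - - | A2 ) | ( + | S S A4 | ( | -

Unit pairs: A2 ⇒* {A4, S}; S ⇒* {A2, A4}.
For each unit pair (A, B), copy every non-unit production of B to A, then drop all unit productions.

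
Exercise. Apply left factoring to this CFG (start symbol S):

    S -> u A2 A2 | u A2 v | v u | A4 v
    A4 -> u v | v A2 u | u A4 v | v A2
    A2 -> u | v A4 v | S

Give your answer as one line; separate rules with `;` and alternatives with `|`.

S -> v u | A4 v | u A2 S'; A4 -> v A2 A4' | u A4''; A2 -> u | v A4 v | S; S' -> A2 | v; A4' -> u | eps; A4'' -> v | A4 v

S has alternatives sharing prefix 'u A2': factor to S → u A2 S' with S' → A2 | v.
A4 has alternatives sharing prefix 'v A2': factor to A4 → v A2 A4' with A4' → u | ε.
A4 has alternatives sharing prefix 'u': factor to A4 → u A4'' with A4'' → v | A4 v.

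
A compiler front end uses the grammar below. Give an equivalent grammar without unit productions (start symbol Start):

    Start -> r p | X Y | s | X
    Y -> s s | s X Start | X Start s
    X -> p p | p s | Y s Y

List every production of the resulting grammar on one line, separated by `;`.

Unit pairs: Start ⇒* {X}.
For every A with A ⇒* B via unit rules, add B's non-unit alternatives to A; then delete every rule of the form X → Y.

Start -> r p | X Y | s | p p | p s | Y s Y; Y -> s s | s X Start | X Start s; X -> p p | p s | Y s Y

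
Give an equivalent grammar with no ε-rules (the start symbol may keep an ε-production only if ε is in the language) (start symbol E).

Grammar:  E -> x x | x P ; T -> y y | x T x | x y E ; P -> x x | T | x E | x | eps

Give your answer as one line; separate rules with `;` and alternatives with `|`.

E -> x x | x P | x; T -> y y | x T x | x y E; P -> x x | T | x E | x

Nullable set = {P}.
ε ∉ L(G), so no ε-production is kept.
For each production, add variants omitting each subset of nullable occurrences: E → x P gives x P | x.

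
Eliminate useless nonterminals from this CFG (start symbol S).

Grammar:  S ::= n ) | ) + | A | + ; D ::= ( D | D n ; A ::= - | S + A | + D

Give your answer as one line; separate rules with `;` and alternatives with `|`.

Generating nonterminals: {A, S}.
Reachable from S after that: {A, S}.
Removed useless symbols: {D} and every production mentioning them.

S ::= n ) | ) + | A | +; A ::= - | S + A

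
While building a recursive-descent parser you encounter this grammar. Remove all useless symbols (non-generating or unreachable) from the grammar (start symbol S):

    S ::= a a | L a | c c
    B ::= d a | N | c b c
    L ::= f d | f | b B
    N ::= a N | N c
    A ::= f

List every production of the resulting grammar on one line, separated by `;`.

Generating nonterminals: {A, B, L, S}.
Reachable from S after that: {B, L, S}.
Removed useless symbols: {A, N} and every production mentioning them.

S ::= a a | L a | c c; B ::= d a | c b c; L ::= f d | f | b B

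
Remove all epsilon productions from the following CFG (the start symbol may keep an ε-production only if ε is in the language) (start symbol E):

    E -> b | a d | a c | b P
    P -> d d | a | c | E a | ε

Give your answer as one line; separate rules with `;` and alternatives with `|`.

Nullable nonterminals: {P}.
ε ∉ L(G), so no ε-production is kept.

E -> b | a d | a c | b P; P -> d d | a | c | E a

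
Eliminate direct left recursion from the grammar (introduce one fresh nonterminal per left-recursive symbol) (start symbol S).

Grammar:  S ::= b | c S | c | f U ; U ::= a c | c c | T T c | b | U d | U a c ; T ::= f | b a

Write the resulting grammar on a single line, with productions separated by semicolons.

S ::= b | c S | c | f U; U ::= a c U' | c c U' | T T c U' | b U'; T ::= f | b a; U' ::= d U' | a c U' | ε

Left recursion appears on U.
For U: α = {d, a c}, β = {a c, c c, T T c, b}. Rewrite as U → β U' and U' → α U' | ε.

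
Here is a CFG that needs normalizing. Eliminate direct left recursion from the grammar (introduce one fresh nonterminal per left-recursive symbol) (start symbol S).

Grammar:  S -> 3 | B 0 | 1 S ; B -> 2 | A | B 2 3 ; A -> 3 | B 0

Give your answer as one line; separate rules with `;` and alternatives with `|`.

S -> 3 | B 0 | 1 S; B -> 2 B' | A B'; A -> 3 | B 0; B' -> 2 3 B' | ε

Directly left-recursive nonterminal: B.
For B: α = {2 3}, β = {2, A}. Rewrite as B → β B' and B' → α B' | ε.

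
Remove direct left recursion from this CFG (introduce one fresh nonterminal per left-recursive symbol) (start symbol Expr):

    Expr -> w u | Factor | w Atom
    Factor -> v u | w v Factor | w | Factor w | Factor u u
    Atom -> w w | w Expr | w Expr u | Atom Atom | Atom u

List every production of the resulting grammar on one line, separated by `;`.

Expr -> w u | Factor | w Atom; Factor -> v u Factor1 | w v Factor Factor1 | w Factor1; Atom -> w w Atom1 | w Expr Atom1 | w Expr u Atom1; Factor1 -> w Factor1 | u u Factor1 | ε; Atom1 -> Atom Atom1 | u Atom1 | ε

Factor, Atom are directly left-recursive.
For Factor: α = {w, u u}, β = {v u, w v Factor, w}. Rewrite as Factor → β Factor1 and Factor1 → α Factor1 | ε.
For Atom: α = {Atom, u}, β = {w w, w Expr, w Expr u}. Rewrite as Atom → β Atom1 and Atom1 → α Atom1 | ε.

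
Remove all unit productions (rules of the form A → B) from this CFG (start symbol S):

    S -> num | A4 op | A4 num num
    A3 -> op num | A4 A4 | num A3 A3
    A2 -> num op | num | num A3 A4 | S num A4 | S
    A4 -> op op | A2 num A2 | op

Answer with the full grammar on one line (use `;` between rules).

Unit pairs: A2 ⇒* {S}.
For each unit pair (A, B), copy every non-unit production of B to A, then drop all unit productions.

S -> num | A4 op | A4 num num; A3 -> op num | A4 A4 | num A3 A3; A2 -> num op | num | num A3 A4 | S num A4 | A4 op | A4 num num; A4 -> op op | A2 num A2 | op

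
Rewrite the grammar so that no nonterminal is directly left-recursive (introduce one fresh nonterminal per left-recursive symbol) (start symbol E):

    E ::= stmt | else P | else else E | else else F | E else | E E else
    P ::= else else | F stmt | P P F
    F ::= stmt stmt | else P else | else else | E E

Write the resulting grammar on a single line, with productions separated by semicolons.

E, P are directly left-recursive.
For E: α = {else, E else}, β = {stmt, else P, else else E, else else F}. Rewrite as E → β E' and E' → α E' | ε.
For P: α = {P F}, β = {else else, F stmt}. Rewrite as P → β P' and P' → α P' | ε.

E ::= stmt E' | else P E' | else else E E' | else else F E'; P ::= else else P' | F stmt P'; F ::= stmt stmt | else P else | else else | E E; E' ::= else E' | E else E' | ε; P' ::= P F P' | ε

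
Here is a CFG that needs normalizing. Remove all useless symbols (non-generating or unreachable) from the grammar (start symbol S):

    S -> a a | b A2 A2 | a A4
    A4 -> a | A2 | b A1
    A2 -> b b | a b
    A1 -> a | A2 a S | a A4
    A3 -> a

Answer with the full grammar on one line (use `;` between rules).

S -> a a | b A2 A2 | a A4; A4 -> a | A2 | b A1; A2 -> b b | a b; A1 -> a | A2 a S | a A4

Generating nonterminals: {A1, A2, A3, A4, S}.
Reachable from S after that: {A1, A2, A4, S}.
Removed useless symbols: {A3} and every production mentioning them.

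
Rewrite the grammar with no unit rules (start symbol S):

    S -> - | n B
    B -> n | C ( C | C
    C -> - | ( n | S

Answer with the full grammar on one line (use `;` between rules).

Unit pairs: B ⇒* {C, S}; C ⇒* {S}.
For every A with A ⇒* B via unit rules, add B's non-unit alternatives to A; then delete every rule of the form X → Y.

S -> - | n B; B -> n | C ( C | - | ( n | n B; C -> - | ( n | n B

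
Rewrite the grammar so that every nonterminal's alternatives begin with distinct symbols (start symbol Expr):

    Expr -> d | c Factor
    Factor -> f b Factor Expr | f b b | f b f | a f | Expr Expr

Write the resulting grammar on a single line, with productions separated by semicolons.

Expr -> d | c Factor; Factor -> a f | Expr Expr | f b Factor1; Factor1 -> Factor Expr | b | f

Factor has alternatives sharing prefix 'f b': factor to Factor → f b Factor1 with Factor1 → Factor Expr | b | f.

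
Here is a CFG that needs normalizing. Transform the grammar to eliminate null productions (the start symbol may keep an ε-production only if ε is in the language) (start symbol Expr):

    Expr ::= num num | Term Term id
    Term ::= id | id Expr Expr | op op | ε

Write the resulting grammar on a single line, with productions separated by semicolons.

Nullable set = {Term}.
ε ∉ L(G), so no ε-production is kept.
Expand every rule over subsets of its nullable positions: Expr → Term Term id gives Term Term id | Term id | id.

Expr ::= num num | Term Term id | Term id | id; Term ::= id | id Expr Expr | op op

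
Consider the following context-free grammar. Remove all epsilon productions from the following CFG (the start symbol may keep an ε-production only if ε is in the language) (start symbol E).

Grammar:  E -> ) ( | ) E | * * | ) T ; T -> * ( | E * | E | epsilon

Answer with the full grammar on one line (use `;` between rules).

E -> ) ( | ) E | * * | ) T | ); T -> * ( | E * | E

Nullable set = {T}.
ε ∉ L(G), so no ε-production is kept.
Expand every rule over subsets of its nullable positions: E → ) T gives ) T | ).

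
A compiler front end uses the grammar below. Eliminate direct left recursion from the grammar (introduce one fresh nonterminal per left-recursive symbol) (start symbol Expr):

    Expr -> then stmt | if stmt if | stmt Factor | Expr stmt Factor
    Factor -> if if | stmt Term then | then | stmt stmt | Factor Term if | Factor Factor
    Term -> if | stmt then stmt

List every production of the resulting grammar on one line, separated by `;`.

Expr, Factor are directly left-recursive.
For Expr: α = {stmt Factor}, β = {then stmt, if stmt if, stmt Factor}. Rewrite as Expr → β Expr1 and Expr1 → α Expr1 | ε.
For Factor: α = {Term if, Factor}, β = {if if, stmt Term then, then, stmt stmt}. Rewrite as Factor → β Factor1 and Factor1 → α Factor1 | ε.

Expr -> then stmt Expr1 | if stmt if Expr1 | stmt Factor Expr1; Factor -> if if Factor1 | stmt Term then Factor1 | then Factor1 | stmt stmt Factor1; Term -> if | stmt then stmt; Expr1 -> stmt Factor Expr1 | ε; Factor1 -> Term if Factor1 | Factor Factor1 | ε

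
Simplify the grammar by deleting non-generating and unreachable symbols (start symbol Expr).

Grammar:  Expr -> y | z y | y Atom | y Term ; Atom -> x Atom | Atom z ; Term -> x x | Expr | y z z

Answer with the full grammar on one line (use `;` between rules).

Expr -> y | z y | y Term; Term -> x x | Expr | y z z

Generating nonterminals: {Expr, Term}.
Reachable from Expr after that: {Expr, Term}.
Removed useless symbols: {Atom} and every production mentioning them.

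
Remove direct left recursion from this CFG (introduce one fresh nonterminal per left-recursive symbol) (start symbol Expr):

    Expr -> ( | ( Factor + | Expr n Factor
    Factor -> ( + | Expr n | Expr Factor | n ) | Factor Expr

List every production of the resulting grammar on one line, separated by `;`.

Expr -> ( Expr1 | ( Factor + Expr1; Factor -> ( + Factor1 | Expr n Factor1 | Expr Factor Factor1 | n ) Factor1; Expr1 -> n Factor Expr1 | ε; Factor1 -> Expr Factor1 | ε

Directly left-recursive nonterminals: Expr, Factor.
For Expr: α = {n Factor}, β = {(, ( Factor +}. Rewrite as Expr → β Expr1 and Expr1 → α Expr1 | ε.
For Factor: α = {Expr}, β = {( +, Expr n, Expr Factor, n )}. Rewrite as Factor → β Factor1 and Factor1 → α Factor1 | ε.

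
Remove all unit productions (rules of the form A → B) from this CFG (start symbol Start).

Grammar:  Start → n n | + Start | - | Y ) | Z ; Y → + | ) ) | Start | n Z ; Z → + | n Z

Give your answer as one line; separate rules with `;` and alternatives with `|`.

Start → + | n Z | n n | + Start | - | Y ); Y → + | n Z | n n | + Start | - | Y ) | ) ); Z → + | n Z

Unit pairs: Start ⇒* {Z}; Y ⇒* {Start, Z}.
Replace each nonterminal's rules with the union of the non-unit rules of every nonterminal it unit-derives.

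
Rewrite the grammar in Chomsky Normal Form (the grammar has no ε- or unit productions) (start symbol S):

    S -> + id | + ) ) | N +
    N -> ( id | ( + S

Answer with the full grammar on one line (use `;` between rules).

Introduce a nonterminal for each terminal appearing in a rule of length ≥ 2: X1 → +, X2 → id, X3 → ), X4 → (.
Binarize each right-hand side of length ≥ 3 by chaining fresh nonterminals (Y1, Y2, …): affected rules were S → X1 X3 X3; N → X4 X1 S.

S -> X1 X2 | X1 Y1 | N X1; N -> X4 X2 | X4 Y2; X1 -> +; X2 -> id; X3 -> ); X4 -> (; Y1 -> X3 X3; Y2 -> X1 S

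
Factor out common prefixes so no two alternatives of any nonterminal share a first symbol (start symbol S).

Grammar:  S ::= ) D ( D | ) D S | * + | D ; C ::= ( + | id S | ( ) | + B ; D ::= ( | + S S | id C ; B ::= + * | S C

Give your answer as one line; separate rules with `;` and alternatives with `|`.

S has alternatives sharing prefix ') D': factor to S → ) D S' with S' → ( D | S.
C has alternatives sharing prefix '(': factor to C → ( C' with C' → + | ).

S ::= * + | D | ) D S'; C ::= id S | + B | ( C'; D ::= ( | + S S | id C; B ::= + * | S C; S' ::= ( D | S; C' ::= + | )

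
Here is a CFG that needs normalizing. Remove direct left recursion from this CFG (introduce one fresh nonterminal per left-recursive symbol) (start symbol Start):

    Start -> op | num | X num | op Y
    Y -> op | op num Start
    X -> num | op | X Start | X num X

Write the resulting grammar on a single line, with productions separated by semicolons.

Left recursion appears on X.
For X: α = {Start, num X}, β = {num, op}. Rewrite as X → β X1 and X1 → α X1 | ε.

Start -> op | num | X num | op Y; Y -> op | op num Start; X -> num X1 | op X1; X1 -> Start X1 | num X X1 | ε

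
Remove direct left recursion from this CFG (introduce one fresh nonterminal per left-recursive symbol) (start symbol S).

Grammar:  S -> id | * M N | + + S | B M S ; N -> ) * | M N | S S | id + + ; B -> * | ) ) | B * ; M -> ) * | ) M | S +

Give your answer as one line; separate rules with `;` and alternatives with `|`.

S -> id | * M N | + + S | B M S; N -> ) * | M N | S S | id + +; B -> * B' | ) ) B'; M -> ) * | ) M | S +; B' -> * B' | ε

Left recursion appears on B.
For B: α = {*}, β = {*, ) )}. Rewrite as B → β B' and B' → α B' | ε.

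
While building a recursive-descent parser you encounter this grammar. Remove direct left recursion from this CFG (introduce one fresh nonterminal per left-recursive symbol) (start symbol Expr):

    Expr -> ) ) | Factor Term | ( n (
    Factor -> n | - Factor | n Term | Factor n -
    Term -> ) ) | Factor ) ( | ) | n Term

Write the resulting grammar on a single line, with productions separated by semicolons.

Left recursion appears on Factor.
For Factor: α = {n -}, β = {n, - Factor, n Term}. Rewrite as Factor → β Factor1 and Factor1 → α Factor1 | ε.

Expr -> ) ) | Factor Term | ( n (; Factor -> n Factor1 | - Factor Factor1 | n Term Factor1; Term -> ) ) | Factor ) ( | ) | n Term; Factor1 -> n - Factor1 | epsilon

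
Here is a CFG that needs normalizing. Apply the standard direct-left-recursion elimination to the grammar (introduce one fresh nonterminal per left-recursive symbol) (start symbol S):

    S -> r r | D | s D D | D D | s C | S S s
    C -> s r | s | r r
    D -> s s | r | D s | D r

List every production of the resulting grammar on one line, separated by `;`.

S -> r r S' | D S' | s D D S' | D D S' | s C S'; C -> s r | s | r r; D -> s s D' | r D'; S' -> S s S' | ε; D' -> s D' | r D' | ε

Directly left-recursive nonterminals: S, D.
For S: α = {S s}, β = {r r, D, s D D, D D, s C}. Rewrite as S → β S' and S' → α S' | ε.
For D: α = {s, r}, β = {s s, r}. Rewrite as D → β D' and D' → α D' | ε.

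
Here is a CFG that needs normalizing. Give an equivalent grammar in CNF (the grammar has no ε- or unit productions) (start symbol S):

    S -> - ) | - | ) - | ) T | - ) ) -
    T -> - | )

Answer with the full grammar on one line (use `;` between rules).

Introduce a nonterminal for each terminal appearing in a rule of length ≥ 2: X1 → -, X2 → ).
Binarize each right-hand side of length ≥ 3 by chaining fresh nonterminals (Y1, Y2, …): affected rules were S → X1 X2 X2 X1.

S -> X1 X2 | - | X2 X1 | X2 T | X1 Y1; T -> - | ); X1 -> -; X2 -> ); Y1 -> X2 Y2; Y2 -> X2 X1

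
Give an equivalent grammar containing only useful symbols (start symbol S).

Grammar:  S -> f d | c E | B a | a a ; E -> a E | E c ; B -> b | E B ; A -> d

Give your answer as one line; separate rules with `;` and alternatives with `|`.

S -> f d | B a | a a; B -> b

Generating nonterminals: {A, B, S}.
Reachable from S after that: {B, S}.
Removed useless symbols: {A, E} and every production mentioning them.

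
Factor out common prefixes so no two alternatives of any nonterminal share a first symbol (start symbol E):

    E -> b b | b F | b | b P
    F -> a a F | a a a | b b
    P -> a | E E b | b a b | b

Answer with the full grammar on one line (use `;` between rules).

E -> b E'; F -> b b | a a F'; P -> a | E E b | b P'; E' -> b | F | ε | P; F' -> F | a; P' -> a b | ε

E has alternatives sharing prefix 'b': factor to E → b E' with E' → b | F | ε | P.
F has alternatives sharing prefix 'a a': factor to F → a a F' with F' → F | a.
P has alternatives sharing prefix 'b': factor to P → b P' with P' → a b | ε.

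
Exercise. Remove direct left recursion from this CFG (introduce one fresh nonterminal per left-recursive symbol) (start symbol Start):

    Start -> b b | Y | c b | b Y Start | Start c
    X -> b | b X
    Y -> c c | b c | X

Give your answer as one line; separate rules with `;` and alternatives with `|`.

Start is directly left-recursive.
For Start: α = {c}, β = {b b, Y, c b, b Y Start}. Rewrite as Start → β Start1 and Start1 → α Start1 | ε.

Start -> b b Start1 | Y Start1 | c b Start1 | b Y Start Start1; X -> b | b X; Y -> c c | b c | X; Start1 -> c Start1 | epsilon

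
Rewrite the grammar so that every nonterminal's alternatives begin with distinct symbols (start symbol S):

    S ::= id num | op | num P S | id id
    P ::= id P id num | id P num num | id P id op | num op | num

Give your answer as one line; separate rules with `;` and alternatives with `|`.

S ::= op | num P S | id S'; P ::= id P P' | num P''; S' ::= num | id; P' ::= num num | id P'''; P'' ::= op | ε; P''' ::= num | op

S has alternatives sharing prefix 'id': factor to S → id S' with S' → num | id.
P has alternatives sharing prefix 'id P': factor to P → id P P' with P' → id num | num num | id op.
P has alternatives sharing prefix 'num': factor to P → num P'' with P'' → op | ε.
P' has alternatives sharing prefix 'id': factor to P' → id P''' with P''' → num | op.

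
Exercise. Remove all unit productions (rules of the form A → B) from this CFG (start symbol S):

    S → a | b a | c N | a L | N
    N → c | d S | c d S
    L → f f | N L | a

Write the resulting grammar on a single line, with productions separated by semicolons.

S → a | b a | c N | a L | c | d S | c d S; N → c | d S | c d S; L → f f | N L | a

Unit pairs: S ⇒* {N}.
Replace each nonterminal's rules with the union of the non-unit rules of every nonterminal it unit-derives.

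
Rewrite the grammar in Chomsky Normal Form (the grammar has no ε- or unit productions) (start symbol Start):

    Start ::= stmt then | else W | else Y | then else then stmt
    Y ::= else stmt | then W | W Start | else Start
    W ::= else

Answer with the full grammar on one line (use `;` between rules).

Introduce a nonterminal for each terminal appearing in a rule of length ≥ 2: X1 → stmt, X2 → then, X3 → else.
Binarize each right-hand side of length ≥ 3 by chaining fresh nonterminals (Y1, Y2, …): affected rules were Start → X2 X3 X2 X1.

Start ::= X1 X2 | X3 W | X3 Y | X2 Y1; Y ::= X3 X1 | X2 W | W Start | X3 Start; W ::= else; X1 ::= stmt; X2 ::= then; X3 ::= else; Y1 ::= X3 Y2; Y2 ::= X2 X1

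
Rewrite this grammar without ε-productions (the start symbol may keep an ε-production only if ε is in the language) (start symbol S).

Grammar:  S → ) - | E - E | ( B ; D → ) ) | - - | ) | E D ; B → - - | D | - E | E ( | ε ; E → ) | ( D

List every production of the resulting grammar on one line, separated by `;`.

Nullable nonterminals: {B}.
ε ∉ L(G), so no ε-production is kept.
Expand every rule over subsets of its nullable positions: S → ( B gives ( B | (.

S → ) - | E - E | ( B | (; D → ) ) | - - | ) | E D; B → - - | D | - E | E (; E → ) | ( D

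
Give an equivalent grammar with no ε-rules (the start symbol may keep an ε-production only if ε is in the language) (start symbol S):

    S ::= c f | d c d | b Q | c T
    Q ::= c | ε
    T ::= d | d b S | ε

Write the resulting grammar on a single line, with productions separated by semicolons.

The nullable symbols are {Q, T}.
ε ∉ L(G), so no ε-production is kept.
For each production, add variants omitting each subset of nullable occurrences: S → b Q gives b Q | b. S → c T gives c T | c.

S ::= c f | d c d | b Q | b | c T | c; Q ::= c; T ::= d | d b S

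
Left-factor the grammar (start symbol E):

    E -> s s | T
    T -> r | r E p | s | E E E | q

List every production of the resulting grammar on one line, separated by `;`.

E -> s s | T; T -> s | E E E | q | r T'; T' -> ε | E p

T has alternatives sharing prefix 'r': factor to T → r T' with T' → ε | E p.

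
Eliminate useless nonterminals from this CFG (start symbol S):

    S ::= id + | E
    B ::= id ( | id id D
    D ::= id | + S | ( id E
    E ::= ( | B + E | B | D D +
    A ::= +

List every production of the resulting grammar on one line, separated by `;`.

Generating nonterminals: {A, B, D, E, S}.
Reachable from S after that: {B, D, E, S}.
Removed useless symbols: {A} and every production mentioning them.

S ::= id + | E; B ::= id ( | id id D; D ::= id | + S | ( id E; E ::= ( | B + E | B | D D +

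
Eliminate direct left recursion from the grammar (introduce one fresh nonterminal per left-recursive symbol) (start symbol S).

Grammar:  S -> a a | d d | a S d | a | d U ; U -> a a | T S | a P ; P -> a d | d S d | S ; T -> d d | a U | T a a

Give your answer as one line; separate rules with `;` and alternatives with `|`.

Left recursion appears on T.
For T: α = {a a}, β = {d d, a U}. Rewrite as T → β T' and T' → α T' | ε.

S -> a a | d d | a S d | a | d U; U -> a a | T S | a P; P -> a d | d S d | S; T -> d d T' | a U T'; T' -> a a T' | epsilon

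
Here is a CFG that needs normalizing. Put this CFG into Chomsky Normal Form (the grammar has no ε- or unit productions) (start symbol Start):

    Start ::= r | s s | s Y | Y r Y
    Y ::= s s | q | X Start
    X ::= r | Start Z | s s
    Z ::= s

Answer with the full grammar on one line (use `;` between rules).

Introduce a nonterminal for each terminal appearing in a rule of length ≥ 2: X1 → s, X2 → r.
Binarize each right-hand side of length ≥ 3 by chaining fresh nonterminals (Y1, Y2, …): affected rules were Start → Y X2 Y.

Start ::= r | X1 X1 | X1 Y | Y Y1; Y ::= X1 X1 | q | X Start; X ::= r | Start Z | X1 X1; Z ::= s; X1 ::= s; X2 ::= r; Y1 ::= X2 Y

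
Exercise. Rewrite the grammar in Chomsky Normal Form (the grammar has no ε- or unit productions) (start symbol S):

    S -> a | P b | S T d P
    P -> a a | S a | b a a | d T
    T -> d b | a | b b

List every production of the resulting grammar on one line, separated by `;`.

S -> a | P X1 | S Y1; P -> X3 X3 | S X3 | X1 Y3 | X2 T; T -> X2 X1 | a | X1 X1; X1 -> b; X2 -> d; X3 -> a; Y1 -> T Y2; Y2 -> X2 P; Y3 -> X3 X3

Introduce a nonterminal for each terminal appearing in a rule of length ≥ 2: X1 → b, X2 → d, X3 → a.
Binarize each right-hand side of length ≥ 3 by chaining fresh nonterminals (Y1, Y2, …): affected rules were S → S T X2 P; P → X1 X3 X3.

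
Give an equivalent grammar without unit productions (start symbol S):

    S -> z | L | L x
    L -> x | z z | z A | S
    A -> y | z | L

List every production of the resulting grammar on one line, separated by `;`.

S -> x | z z | z A | z | L x; L -> x | z z | z A | z | L x; A -> x | z z | z A | z | L x | y

Unit pairs: A ⇒* {L, S}; L ⇒* {S}; S ⇒* {L}.
For every A with A ⇒* B via unit rules, add B's non-unit alternatives to A; then delete every rule of the form X → Y.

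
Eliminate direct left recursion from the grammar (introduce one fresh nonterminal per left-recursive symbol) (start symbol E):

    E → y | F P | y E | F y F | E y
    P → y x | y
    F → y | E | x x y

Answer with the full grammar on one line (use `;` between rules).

E → y E' | F P E' | y E E' | F y F E'; P → y x | y; F → y | E | x x y; E' → y E' | ε

Directly left-recursive nonterminal: E.
For E: α = {y}, β = {y, F P, y E, F y F}. Rewrite as E → β E' and E' → α E' | ε.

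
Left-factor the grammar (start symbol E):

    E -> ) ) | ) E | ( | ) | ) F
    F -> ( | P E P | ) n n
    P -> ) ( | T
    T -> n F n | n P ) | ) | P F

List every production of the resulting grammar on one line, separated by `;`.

E -> ( | ) E'; F -> ( | P E P | ) n n; P -> ) ( | T; T -> ) | P F | n T'; E' -> ) | E | epsilon | F; T' -> F n | P )

E has alternatives sharing prefix ')': factor to E → ) E' with E' → ) | E | ε | F.
T has alternatives sharing prefix 'n': factor to T → n T' with T' → F n | P ).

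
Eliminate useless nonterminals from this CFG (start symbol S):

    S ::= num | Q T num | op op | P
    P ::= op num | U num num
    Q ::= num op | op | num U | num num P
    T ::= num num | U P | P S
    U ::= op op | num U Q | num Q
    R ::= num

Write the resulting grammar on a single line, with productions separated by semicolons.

Generating nonterminals: {P, Q, R, S, T, U}.
Reachable from S after that: {P, Q, S, T, U}.
Removed useless symbols: {R} and every production mentioning them.

S ::= num | Q T num | op op | P; P ::= op num | U num num; Q ::= num op | op | num U | num num P; T ::= num num | U P | P S; U ::= op op | num U Q | num Q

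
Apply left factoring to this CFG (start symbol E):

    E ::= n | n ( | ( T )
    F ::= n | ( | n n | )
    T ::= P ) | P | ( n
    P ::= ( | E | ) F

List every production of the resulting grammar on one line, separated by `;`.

E ::= ( T ) | n E'; F ::= ( | ) | n F'; T ::= ( n | P T'; P ::= ( | E | ) F; E' ::= ε | (; F' ::= ε | n; T' ::= ) | ε

E has alternatives sharing prefix 'n': factor to E → n E' with E' → ε | (.
F has alternatives sharing prefix 'n': factor to F → n F' with F' → ε | n.
T has alternatives sharing prefix 'P': factor to T → P T' with T' → ) | ε.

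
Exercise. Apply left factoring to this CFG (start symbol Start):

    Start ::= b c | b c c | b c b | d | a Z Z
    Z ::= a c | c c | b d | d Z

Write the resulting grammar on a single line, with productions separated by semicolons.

Start has alternatives sharing prefix 'b c': factor to Start → b c Start1 with Start1 → ε | c | b.

Start ::= d | a Z Z | b c Start1; Z ::= a c | c c | b d | d Z; Start1 ::= ε | c | b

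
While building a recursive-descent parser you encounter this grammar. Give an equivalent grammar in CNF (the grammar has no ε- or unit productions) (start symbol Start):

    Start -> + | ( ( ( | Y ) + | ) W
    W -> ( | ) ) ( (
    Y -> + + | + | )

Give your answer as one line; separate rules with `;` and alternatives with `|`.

Introduce a nonterminal for each terminal appearing in a rule of length ≥ 2: X1 → (, X2 → ), X3 → +.
Binarize each right-hand side of length ≥ 3 by chaining fresh nonterminals (Y1, Y2, …): affected rules were Start → X1 X1 X1; Start → Y X2 X3; W → X2 X2 X1 X1.

Start -> + | X1 Y1 | Y Y2 | X2 W; W -> ( | X2 Y3; Y -> X3 X3 | + | ); X1 -> (; X2 -> ); X3 -> +; Y1 -> X1 X1; Y2 -> X2 X3; Y3 -> X2 Y4; Y4 -> X1 X1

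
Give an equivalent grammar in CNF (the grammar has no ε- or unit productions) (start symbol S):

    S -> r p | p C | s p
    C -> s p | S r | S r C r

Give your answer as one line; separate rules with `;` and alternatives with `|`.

Introduce a nonterminal for each terminal appearing in a rule of length ≥ 2: X1 → r, X2 → p, X3 → s.
Binarize each right-hand side of length ≥ 3 by chaining fresh nonterminals (Y1, Y2, …): affected rules were C → S X1 C X1.

S -> X1 X2 | X2 C | X3 X2; C -> X3 X2 | S X1 | S Y1; X1 -> r; X2 -> p; X3 -> s; Y1 -> X1 Y2; Y2 -> C X1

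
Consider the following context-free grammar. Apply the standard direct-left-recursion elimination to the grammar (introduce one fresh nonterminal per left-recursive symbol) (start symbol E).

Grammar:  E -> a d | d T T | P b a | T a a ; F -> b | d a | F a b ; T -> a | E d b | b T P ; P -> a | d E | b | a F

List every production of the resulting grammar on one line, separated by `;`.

E -> a d | d T T | P b a | T a a; F -> b F' | d a F'; T -> a | E d b | b T P; P -> a | d E | b | a F; F' -> a b F' | ε

Directly left-recursive nonterminal: F.
For F: α = {a b}, β = {b, d a}. Rewrite as F → β F' and F' → α F' | ε.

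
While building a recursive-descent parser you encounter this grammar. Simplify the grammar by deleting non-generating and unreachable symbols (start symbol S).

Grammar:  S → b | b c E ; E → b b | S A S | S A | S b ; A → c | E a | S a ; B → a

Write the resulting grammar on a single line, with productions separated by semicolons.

Generating nonterminals: {A, B, E, S}.
Reachable from S after that: {A, E, S}.
Removed useless symbols: {B} and every production mentioning them.

S → b | b c E; E → b b | S A S | S A | S b; A → c | E a | S a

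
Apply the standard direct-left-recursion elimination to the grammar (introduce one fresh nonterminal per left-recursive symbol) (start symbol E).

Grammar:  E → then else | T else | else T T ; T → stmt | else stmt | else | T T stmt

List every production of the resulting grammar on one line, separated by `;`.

E → then else | T else | else T T; T → stmt T' | else stmt T' | else T'; T' → T stmt T' | ε

Directly left-recursive nonterminal: T.
For T: α = {T stmt}, β = {stmt, else stmt, else}. Rewrite as T → β T' and T' → α T' | ε.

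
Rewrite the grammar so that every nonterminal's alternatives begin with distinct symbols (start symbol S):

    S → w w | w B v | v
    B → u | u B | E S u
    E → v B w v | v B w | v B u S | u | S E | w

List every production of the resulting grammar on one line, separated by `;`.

S → v | w S'; B → E S u | u B'; E → u | S E | w | v B E'; S' → w | B v; B' → ε | B; E' → u S | w E''; E'' → v | ε

S has alternatives sharing prefix 'w': factor to S → w S' with S' → w | B v.
B has alternatives sharing prefix 'u': factor to B → u B' with B' → ε | B.
E has alternatives sharing prefix 'v B': factor to E → v B E' with E' → w v | w | u S.
E' has alternatives sharing prefix 'w': factor to E' → w E'' with E'' → v | ε.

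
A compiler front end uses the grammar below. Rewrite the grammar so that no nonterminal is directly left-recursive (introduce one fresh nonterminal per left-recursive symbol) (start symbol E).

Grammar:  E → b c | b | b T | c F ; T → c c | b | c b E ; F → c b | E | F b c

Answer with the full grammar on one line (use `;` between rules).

E → b c | b | b T | c F; T → c c | b | c b E; F → c b F' | E F'; F' → b c F' | ε

F is directly left-recursive.
For F: α = {b c}, β = {c b, E}. Rewrite as F → β F' and F' → α F' | ε.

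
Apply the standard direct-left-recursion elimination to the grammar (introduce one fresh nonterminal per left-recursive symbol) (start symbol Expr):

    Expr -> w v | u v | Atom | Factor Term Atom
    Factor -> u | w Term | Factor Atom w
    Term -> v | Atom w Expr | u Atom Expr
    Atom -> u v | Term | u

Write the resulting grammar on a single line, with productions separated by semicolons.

Expr -> w v | u v | Atom | Factor Term Atom; Factor -> u Factor1 | w Term Factor1; Term -> v | Atom w Expr | u Atom Expr; Atom -> u v | Term | u; Factor1 -> Atom w Factor1 | eps

Left recursion appears on Factor.
For Factor: α = {Atom w}, β = {u, w Term}. Rewrite as Factor → β Factor1 and Factor1 → α Factor1 | ε.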